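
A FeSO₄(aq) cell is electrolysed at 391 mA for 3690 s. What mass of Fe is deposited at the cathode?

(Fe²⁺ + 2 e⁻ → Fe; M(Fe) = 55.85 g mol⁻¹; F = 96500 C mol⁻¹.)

0.418 g

Q = I·t = 0.3910 A × 3690.0 s = 1443 C.
n(e⁻) = Q/F = 1443 / 96500 = 0.01495 mol.
Fe²⁺ + 2 e⁻ → Fe, so n(Fe) = n(e⁻)/2 = 0.007476 mol.
m = n·M = 0.007476 × 55.85 = 0.418 g.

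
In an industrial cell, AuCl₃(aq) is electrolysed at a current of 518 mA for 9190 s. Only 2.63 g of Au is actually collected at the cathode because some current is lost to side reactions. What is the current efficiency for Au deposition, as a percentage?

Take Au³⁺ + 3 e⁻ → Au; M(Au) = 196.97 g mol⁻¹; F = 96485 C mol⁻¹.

Q = I·t = 0.5180 × 9190.0 = 4760 C; n(e⁻) = 4760/96485 = 0.04934 mol.
Theoretical n(Au) = n(e⁻)/3 = 0.01645 mol, i.e. m_theo = 0.01645 × 196.97 = 3.239 g.
Efficiency = m_actual / m_theo = 2.63 / 3.239 = 81.2 %.

81.2 %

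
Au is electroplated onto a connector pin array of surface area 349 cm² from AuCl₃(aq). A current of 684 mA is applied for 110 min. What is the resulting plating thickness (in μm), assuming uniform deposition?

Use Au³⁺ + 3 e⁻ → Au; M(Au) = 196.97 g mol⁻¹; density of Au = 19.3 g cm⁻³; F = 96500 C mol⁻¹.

Q = I·t = 0.6840 × 6600.0 = 4514 C; n(e⁻) = 0.04678 mol.
n(Au) = n(e⁻)/3 = 0.01559 mol, so m = 0.01559 × 196.97 = 3.072 g.
Volume = m/ρ = 3.072 / 19.3 = 0.1591 cm³.
Thickness = V/A = 0.1591 / 349 = 4.56 × 10⁻⁴ cm = 4.56 μm.

4.56 μm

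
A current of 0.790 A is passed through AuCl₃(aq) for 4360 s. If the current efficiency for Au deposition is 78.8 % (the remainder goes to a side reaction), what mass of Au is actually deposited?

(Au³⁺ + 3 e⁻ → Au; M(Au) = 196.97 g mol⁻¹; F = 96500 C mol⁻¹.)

1.85 g

Q = I·t = 0.7900 × 4360.0 = 3444 C.
n(e⁻) = 3444/96500 = 0.03569 mol; theoretically n(Au) = 0.03569/3 = 0.01190 mol, m_theo = 2.344 g.
At 78.8 % efficiency, m_actual = 0.788 × 2.344 = 1.85 g.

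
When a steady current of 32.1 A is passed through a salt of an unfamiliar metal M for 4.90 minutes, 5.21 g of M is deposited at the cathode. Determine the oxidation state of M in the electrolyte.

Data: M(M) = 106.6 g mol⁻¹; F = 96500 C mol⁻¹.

+2

Q = I·t = 32.10 A × 294.00 s = 9437 C, so n(e⁻) = 9437/96500 = 0.09780 mol.
n(M) deposited = 5.21 / 106.6 = 0.04887 mol.
Electrons per atom = n(e⁻)/n(M) = 0.09780 / 0.04887 = 2.00 ≈ 2, so the ion is M²⁺.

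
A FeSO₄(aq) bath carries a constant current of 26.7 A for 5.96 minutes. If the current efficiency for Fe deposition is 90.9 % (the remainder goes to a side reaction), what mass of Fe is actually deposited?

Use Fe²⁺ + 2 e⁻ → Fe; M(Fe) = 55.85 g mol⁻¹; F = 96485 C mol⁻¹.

2.51 g

Q = I·t = 26.70 × 357.60 = 9548 C.
n(e⁻) = 9548/96485 = 0.09896 mol; theoretically n(Fe) = 0.09896/2 = 0.04948 mol, m_theo = 2.763 g.
At 90.9 % efficiency, m_actual = 0.909 × 2.763 = 2.51 g.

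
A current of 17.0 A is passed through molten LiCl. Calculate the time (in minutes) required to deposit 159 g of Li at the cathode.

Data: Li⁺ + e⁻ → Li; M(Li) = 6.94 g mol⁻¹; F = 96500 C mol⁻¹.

2170 min

n(Li) = m/M = 159 / 6.94 = 22.91 mol.
Each Li atom requires 1 electron, so n(e⁻) = 1 × 22.91 = 22.91 mol.
Q = n(e⁻)·F = 22.91 × 96500 = 2211000 C.
t = Q/I = 2211000 / 17.00 A = 130100 s = 2170 min.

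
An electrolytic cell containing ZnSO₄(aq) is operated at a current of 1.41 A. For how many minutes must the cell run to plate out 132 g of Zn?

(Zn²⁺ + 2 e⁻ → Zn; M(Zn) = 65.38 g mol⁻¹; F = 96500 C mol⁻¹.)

4610 min

n(Zn) = m/M = 132 / 65.38 = 2.019 mol.
Each Zn atom requires 2 electrons, so n(e⁻) = 2 × 2.019 = 4.038 mol.
Q = n(e⁻)·F = 4.038 × 96500 = 389700 C.
t = Q/I = 389700 / 1.410 A = 276400 s = 4610 min.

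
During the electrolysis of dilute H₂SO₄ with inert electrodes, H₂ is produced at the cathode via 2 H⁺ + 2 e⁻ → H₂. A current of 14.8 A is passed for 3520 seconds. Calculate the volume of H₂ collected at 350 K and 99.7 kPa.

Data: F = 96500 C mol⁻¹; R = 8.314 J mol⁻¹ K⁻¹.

Q = I·t = 14.80 A × 3520.0 s = 52100 C.
n(e⁻) = Q/F = 52100 / 96500 = 0.5399 mol.
2 electrons are transferred per H₂ molecule, so n(H₂) = 0.5399 / 2 = 0.2699 mol.
V = nRT/P = (0.2699 × 8.314 × 350) / (99.7 × 10³ Pa) = 0.00788 m³ = 7.88 L.

7.88 L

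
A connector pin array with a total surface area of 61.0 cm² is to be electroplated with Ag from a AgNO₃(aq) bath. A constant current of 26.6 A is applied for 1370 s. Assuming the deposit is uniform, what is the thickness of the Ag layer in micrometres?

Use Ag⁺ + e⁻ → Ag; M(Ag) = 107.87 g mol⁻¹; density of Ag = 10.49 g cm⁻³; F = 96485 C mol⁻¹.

637 μm

Q = I·t = 26.60 × 1370.0 = 36440 C; n(e⁻) = 0.3777 mol.
n(Ag) = n(e⁻)/1 = 0.3777 mol, so m = 0.3777 × 107.87 = 40.74 g.
Volume = m/ρ = 40.74 / 10.49 = 3.884 cm³.
Thickness = V/A = 3.884 / 61.0 = 0.0637 cm = 637 μm.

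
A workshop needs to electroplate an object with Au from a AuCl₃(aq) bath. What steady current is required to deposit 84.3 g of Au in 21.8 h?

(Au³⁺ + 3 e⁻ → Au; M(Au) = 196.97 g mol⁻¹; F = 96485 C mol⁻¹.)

n(Au) = 84.3 / 196.97 = 0.4280 mol.
n(e⁻) = 3 × 0.4280 = 1.284 mol.
Q = n(e⁻)·F = 1.284 × 96485 = 123900 C.
I = Q/t = 123900 / 78480 s = 1.58 A.

1.58 A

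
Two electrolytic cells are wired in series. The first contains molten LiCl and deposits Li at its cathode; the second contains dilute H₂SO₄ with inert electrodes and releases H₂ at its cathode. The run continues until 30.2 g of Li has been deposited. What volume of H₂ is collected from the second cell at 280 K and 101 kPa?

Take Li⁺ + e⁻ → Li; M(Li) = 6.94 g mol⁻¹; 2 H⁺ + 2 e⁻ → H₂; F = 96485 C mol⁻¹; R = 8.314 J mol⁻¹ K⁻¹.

n(Li) = 30.2 / 6.94 = 4.352 mol, so n(e⁻) = 1 × 4.352 = 4.352 mol.
The cells are in series, so the same 4.352 mol of electrons passes through the second cell.
2 H⁺ + 2 e⁻ → H₂ — 2 mol e⁻ per mol H₂, so n(H₂) = 4.352/2 = 2.176 mol.
V = nRT/P = (2.176 × 8.314 × 280) / (101 × 10³) = 0.0501 m³ = 50.1 L.

50.1 L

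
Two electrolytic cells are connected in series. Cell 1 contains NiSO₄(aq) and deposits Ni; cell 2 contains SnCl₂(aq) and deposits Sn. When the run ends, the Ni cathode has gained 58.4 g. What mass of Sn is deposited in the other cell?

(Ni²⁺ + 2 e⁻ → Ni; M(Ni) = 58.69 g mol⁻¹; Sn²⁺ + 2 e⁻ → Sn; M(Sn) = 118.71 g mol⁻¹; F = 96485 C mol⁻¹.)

118 g

n(Ni) = 58.4 / 58.69 = 0.9951 mol.
Since Ni²⁺ + 2 e⁻ → Ni, n(e⁻) passed = 2 × 0.9951 = 1.990 mol.
Cells in series carry the same charge, so the same 1.990 mol of electrons passes through cell 2.
Sn²⁺ + 2 e⁻ → Sn, so n(Sn) = 1.990 / 2 = 0.9951 mol.
m(Sn) = 0.9951 × 118.71 = 118 g.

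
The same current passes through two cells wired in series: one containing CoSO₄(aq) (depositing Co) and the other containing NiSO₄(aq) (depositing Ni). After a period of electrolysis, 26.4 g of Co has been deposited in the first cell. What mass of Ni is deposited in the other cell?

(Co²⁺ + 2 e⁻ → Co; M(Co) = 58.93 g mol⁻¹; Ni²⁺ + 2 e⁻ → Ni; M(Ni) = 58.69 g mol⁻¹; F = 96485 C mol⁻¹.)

26.3 g

n(Co) = 26.4 / 58.93 = 0.4480 mol.
Since Co²⁺ + 2 e⁻ → Co, n(e⁻) passed = 2 × 0.4480 = 0.8960 mol.
Cells in series carry the same charge, so the same 0.8960 mol of electrons passes through cell 2.
Ni²⁺ + 2 e⁻ → Ni, so n(Ni) = 0.8960 / 2 = 0.4480 mol.
m(Ni) = 0.4480 × 58.69 = 26.3 g.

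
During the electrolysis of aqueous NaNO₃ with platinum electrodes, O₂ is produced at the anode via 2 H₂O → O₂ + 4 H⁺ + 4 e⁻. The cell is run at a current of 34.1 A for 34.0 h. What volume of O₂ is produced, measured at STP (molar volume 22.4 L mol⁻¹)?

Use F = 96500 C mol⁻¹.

242 L

Q = I·t = 34.10 A × 122400 s = 4174000 C.
n(e⁻) = Q/F = 4174000 / 96500 = 43.25 mol.
4 electrons are transferred per O₂ molecule, so n(O₂) = 43.25 / 4 = 10.81 mol.
V = n × V_m = 10.81 × 22.4 = 242 L.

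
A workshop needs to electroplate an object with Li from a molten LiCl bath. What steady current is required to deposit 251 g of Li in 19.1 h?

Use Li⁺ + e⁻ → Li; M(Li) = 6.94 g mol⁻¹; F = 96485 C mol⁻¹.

50.8 A

n(Li) = 251 / 6.94 = 36.17 mol.
n(e⁻) = 1 × 36.17 = 36.17 mol.
Q = n(e⁻)·F = 36.17 × 96485 = 3490000 C.
I = Q/t = 3490000 / 68760 s = 50.8 A.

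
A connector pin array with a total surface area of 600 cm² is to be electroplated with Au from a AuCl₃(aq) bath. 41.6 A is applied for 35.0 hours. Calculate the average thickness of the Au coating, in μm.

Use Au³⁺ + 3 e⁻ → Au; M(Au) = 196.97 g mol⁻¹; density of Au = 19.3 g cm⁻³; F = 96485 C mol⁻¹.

3080 μm

Q = I·t = 41.60 × 126000 = 5242000 C; n(e⁻) = 54.33 mol.
n(Au) = n(e⁻)/3 = 18.11 mol, so m = 18.11 × 196.97 = 3567 g.
Volume = m/ρ = 3567 / 19.3 = 184.8 cm³.
Thickness = V/A = 184.8 / 600 = 0.308 cm = 3080 μm.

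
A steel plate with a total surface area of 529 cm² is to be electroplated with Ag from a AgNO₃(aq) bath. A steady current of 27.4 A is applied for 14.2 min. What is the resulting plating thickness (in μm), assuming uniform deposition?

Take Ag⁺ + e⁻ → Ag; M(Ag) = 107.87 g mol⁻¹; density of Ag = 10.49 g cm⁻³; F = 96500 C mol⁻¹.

Q = I·t = 27.40 × 852.00 = 23340 C; n(e⁻) = 0.2419 mol.
n(Ag) = n(e⁻)/1 = 0.2419 mol, so m = 0.2419 × 107.87 = 26.10 g.
Volume = m/ρ = 26.10 / 10.49 = 2.488 cm³.
Thickness = V/A = 2.488 / 529 = 0.00470 cm = 47.0 μm.

47.0 μm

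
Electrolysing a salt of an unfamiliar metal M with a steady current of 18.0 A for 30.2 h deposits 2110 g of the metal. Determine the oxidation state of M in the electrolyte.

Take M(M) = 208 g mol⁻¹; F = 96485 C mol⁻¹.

Q = I·t = 18.00 A × 108720 s = 1957000 C, so n(e⁻) = 1957000/96485 = 20.28 mol.
n(M) deposited = 2110 / 208 = 10.14 mol.
Electrons per atom = n(e⁻)/n(M) = 20.28 / 10.14 = 2.00 ≈ 2, so the ion is M²⁺.

+2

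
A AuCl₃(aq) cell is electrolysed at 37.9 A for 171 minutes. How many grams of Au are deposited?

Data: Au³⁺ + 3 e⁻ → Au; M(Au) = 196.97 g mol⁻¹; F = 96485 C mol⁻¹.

265 g

Q = I·t = 37.90 A × 10260 s = 388900 C.
n(e⁻) = Q/F = 388900 / 96485 = 4.030 mol.
Au³⁺ + 3 e⁻ → Au, so n(Au) = n(e⁻)/3 = 1.343 mol.
m = n·M = 1.343 × 196.97 = 265 g.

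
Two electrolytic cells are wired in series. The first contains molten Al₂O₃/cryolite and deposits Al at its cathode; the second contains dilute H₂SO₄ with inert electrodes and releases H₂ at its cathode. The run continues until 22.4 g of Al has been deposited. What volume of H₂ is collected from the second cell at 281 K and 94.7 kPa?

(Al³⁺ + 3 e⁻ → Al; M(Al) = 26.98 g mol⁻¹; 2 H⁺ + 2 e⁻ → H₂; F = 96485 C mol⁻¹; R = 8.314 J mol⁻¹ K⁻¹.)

30.7 L

n(Al) = 22.4 / 26.98 = 0.8302 mol, so n(e⁻) = 3 × 0.8302 = 2.491 mol.
The cells are in series, so the same 2.491 mol of electrons passes through the second cell.
2 H⁺ + 2 e⁻ → H₂ — 2 mol e⁻ per mol H₂, so n(H₂) = 2.491/2 = 1.245 mol.
V = nRT/P = (1.245 × 8.314 × 281) / (94.7 × 10³) = 0.0307 m³ = 30.7 L.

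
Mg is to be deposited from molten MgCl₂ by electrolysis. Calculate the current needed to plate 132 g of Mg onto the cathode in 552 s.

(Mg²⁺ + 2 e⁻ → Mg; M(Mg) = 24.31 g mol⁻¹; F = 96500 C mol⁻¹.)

1900 A

n(Mg) = 132 / 24.31 = 5.430 mol.
n(e⁻) = 2 × 5.430 = 10.86 mol.
Q = n(e⁻)·F = 10.86 × 96500 = 1048000 C.
I = Q/t = 1048000 / 552.00 s = 1900 A.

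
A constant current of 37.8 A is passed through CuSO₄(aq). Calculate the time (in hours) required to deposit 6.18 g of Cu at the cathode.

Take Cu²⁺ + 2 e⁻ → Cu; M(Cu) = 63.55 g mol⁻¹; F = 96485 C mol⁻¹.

0.138 h

n(Cu) = m/M = 6.18 / 63.55 = 0.09725 mol.
Each Cu atom requires 2 electrons, so n(e⁻) = 2 × 0.09725 = 0.1945 mol.
Q = n(e⁻)·F = 0.1945 × 96485 = 18770 C.
t = Q/I = 18770 / 37.80 A = 496.4 s = 0.138 h.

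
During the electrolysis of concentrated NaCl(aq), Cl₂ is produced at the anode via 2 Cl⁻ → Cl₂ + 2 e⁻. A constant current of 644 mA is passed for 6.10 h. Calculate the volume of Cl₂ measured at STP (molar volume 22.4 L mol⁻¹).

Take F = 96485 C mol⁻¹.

1.64 L

Q = I·t = 0.6440 A × 21960 s = 14140 C.
n(e⁻) = Q/F = 14140 / 96485 = 0.1466 mol.
2 electrons are transferred per Cl₂ molecule, so n(Cl₂) = 0.1466 / 2 = 0.07329 mol.
V = n × V_m = 0.07329 × 22.4 = 1.64 L.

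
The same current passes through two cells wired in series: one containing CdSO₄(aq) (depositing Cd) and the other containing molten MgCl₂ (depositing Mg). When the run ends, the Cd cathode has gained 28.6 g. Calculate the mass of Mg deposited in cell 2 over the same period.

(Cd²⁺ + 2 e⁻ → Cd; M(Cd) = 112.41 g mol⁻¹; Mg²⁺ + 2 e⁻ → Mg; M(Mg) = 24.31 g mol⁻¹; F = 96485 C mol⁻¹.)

6.19 g

n(Cd) = 28.6 / 112.41 = 0.2544 mol.
Since Cd²⁺ + 2 e⁻ → Cd, n(e⁻) passed = 2 × 0.2544 = 0.5089 mol.
Cells in series carry the same charge, so the same 0.5089 mol of electrons passes through cell 2.
Mg²⁺ + 2 e⁻ → Mg, so n(Mg) = 0.5089 / 2 = 0.2544 mol.
m(Mg) = 0.2544 × 24.31 = 6.19 g.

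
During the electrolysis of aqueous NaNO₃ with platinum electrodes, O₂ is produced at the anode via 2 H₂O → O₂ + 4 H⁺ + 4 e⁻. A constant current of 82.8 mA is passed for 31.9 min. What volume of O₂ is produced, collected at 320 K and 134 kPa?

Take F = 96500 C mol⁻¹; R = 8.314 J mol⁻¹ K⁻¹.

0.00815 L

Q = I·t = 0.08280 A × 1914.0 s = 158.5 C.
n(e⁻) = Q/F = 158.5 / 96500 = 0.001642 mol.
4 electrons are transferred per O₂ molecule, so n(O₂) = 0.001642 / 4 = 0.0004106 mol.
V = nRT/P = (0.0004106 × 8.314 × 320) / (134 × 10³ Pa) = 8.15 × 10⁻⁶ m³ = 0.00815 L.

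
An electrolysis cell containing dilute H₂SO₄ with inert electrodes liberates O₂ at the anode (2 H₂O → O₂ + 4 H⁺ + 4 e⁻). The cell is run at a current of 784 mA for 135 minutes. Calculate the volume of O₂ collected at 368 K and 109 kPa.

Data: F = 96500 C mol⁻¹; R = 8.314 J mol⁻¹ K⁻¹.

0.462 L

Q = I·t = 0.7840 A × 8100.0 s = 6350 C.
n(e⁻) = Q/F = 6350 / 96500 = 0.06581 mol.
4 electrons are transferred per O₂ molecule, so n(O₂) = 0.06581 / 4 = 0.01645 mol.
V = nRT/P = (0.01645 × 8.314 × 368) / (109 × 10³ Pa) = 4.62 × 10⁻⁴ m³ = 0.462 L.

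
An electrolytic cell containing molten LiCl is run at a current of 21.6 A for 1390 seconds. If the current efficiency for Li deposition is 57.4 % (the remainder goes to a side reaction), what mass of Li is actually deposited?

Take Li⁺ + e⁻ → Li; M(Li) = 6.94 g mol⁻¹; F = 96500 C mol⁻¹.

1.24 g

Q = I·t = 21.60 × 1390.0 = 30020 C.
n(e⁻) = 30020/96500 = 0.3111 mol; theoretically n(Li) = 0.3111/1 = 0.3111 mol, m_theo = 2.159 g.
At 57.4 % efficiency, m_actual = 0.574 × 2.159 = 1.24 g.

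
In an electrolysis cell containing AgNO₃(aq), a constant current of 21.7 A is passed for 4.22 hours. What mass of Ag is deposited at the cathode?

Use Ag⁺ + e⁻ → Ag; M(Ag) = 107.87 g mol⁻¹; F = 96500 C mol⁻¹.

369 g

Q = I·t = 21.70 A × 15192 s = 329700 C.
n(e⁻) = Q/F = 329700 / 96500 = 3.416 mol.
Ag⁺ + e⁻ → Ag, so n(Ag) = n(e⁻)/1 = 3.416 mol.
m = n·M = 3.416 × 107.87 = 369 g.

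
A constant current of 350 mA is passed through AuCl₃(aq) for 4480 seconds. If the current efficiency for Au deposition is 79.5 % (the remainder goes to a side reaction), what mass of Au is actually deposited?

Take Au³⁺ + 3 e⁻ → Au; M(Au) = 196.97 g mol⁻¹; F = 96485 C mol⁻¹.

Q = I·t = 0.3500 × 4480.0 = 1568 C.
n(e⁻) = 1568/96485 = 0.01625 mol; theoretically n(Au) = 0.01625/3 = 0.005417 mol, m_theo = 1.067 g.
At 79.5 % efficiency, m_actual = 0.795 × 1.067 = 0.848 g.

0.848 g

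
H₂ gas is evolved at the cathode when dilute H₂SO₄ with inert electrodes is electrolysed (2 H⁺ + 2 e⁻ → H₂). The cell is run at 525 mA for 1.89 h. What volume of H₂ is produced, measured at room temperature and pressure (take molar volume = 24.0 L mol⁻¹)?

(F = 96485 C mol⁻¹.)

Q = I·t = 0.5250 A × 6804.0 s = 3572 C.
n(e⁻) = Q/F = 3572 / 96485 = 0.03702 mol.
2 electrons are transferred per H₂ molecule, so n(H₂) = 0.03702 / 2 = 0.01851 mol.
V = n × V_m = 0.01851 × 24.0 = 0.444 L.

0.444 L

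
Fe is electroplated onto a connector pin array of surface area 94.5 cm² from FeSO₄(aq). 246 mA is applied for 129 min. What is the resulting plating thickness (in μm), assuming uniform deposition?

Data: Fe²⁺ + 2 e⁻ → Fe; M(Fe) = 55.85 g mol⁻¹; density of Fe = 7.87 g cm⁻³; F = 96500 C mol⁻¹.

7.41 μm

Q = I·t = 0.2460 × 7740.0 = 1904 C; n(e⁻) = 0.01973 mol.
n(Fe) = n(e⁻)/2 = 0.009865 mol, so m = 0.009865 × 55.85 = 0.5510 g.
Volume = m/ρ = 0.5510 / 7.87 = 0.07001 cm³.
Thickness = V/A = 0.07001 / 94.5 = 7.41 × 10⁻⁴ cm = 7.41 μm.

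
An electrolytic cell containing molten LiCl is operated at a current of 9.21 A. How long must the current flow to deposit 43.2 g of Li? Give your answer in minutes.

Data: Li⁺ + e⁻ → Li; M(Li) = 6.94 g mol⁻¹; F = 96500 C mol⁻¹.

1090 min

n(Li) = m/M = 43.2 / 6.94 = 6.225 mol.
Each Li atom requires 1 electron, so n(e⁻) = 1 × 6.225 = 6.225 mol.
Q = n(e⁻)·F = 6.225 × 96500 = 600700 C.
t = Q/I = 600700 / 9.210 A = 65220 s = 1090 min.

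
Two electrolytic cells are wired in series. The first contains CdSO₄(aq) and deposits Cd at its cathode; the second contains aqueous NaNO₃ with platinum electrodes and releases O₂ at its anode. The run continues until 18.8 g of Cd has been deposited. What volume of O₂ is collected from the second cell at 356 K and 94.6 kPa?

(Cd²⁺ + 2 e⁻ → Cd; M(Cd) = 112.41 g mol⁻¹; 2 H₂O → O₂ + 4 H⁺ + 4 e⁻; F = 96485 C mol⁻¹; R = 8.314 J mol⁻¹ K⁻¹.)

n(Cd) = 18.8 / 112.41 = 0.1672 mol, so n(e⁻) = 2 × 0.1672 = 0.3345 mol.
The cells are in series, so the same 0.3345 mol of electrons passes through the second cell.
2 H₂O → O₂ + 4 H⁺ + 4 e⁻ — 4 mol e⁻ per mol O₂, so n(O₂) = 0.3345/4 = 0.08362 mol.
V = nRT/P = (0.08362 × 8.314 × 356) / (94.6 × 10³) = 0.00262 m³ = 2.62 L.

2.62 L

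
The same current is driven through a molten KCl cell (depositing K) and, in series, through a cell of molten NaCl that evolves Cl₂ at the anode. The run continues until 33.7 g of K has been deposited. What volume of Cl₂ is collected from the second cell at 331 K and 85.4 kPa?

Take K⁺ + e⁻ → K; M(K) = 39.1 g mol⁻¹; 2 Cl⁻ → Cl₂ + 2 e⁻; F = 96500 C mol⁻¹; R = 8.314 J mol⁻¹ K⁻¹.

n(K) = 33.7 / 39.1 = 0.8619 mol, so n(e⁻) = 1 × 0.8619 = 0.8619 mol.
The cells are in series, so the same 0.8619 mol of electrons passes through the second cell.
2 Cl⁻ → Cl₂ + 2 e⁻ — 2 mol e⁻ per mol Cl₂, so n(Cl₂) = 0.8619/2 = 0.4309 mol.
V = nRT/P = (0.4309 × 8.314 × 331) / (85.4 × 10³) = 0.0139 m³ = 13.9 L.

13.9 L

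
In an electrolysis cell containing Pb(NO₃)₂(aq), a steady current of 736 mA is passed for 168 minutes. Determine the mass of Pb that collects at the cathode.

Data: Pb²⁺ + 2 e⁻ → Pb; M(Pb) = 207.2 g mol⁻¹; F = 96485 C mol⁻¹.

7.97 g

Q = I·t = 0.7360 A × 10080 s = 7419 C.
n(e⁻) = Q/F = 7419 / 96485 = 0.07689 mol.
Pb²⁺ + 2 e⁻ → Pb, so n(Pb) = n(e⁻)/2 = 0.03845 mol.
m = n·M = 0.03845 × 207.2 = 7.97 g.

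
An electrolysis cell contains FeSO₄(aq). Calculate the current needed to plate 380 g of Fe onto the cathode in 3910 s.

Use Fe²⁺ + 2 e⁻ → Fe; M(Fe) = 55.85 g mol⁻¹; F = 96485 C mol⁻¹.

n(Fe) = 380 / 55.85 = 6.804 mol.
n(e⁻) = 2 × 6.804 = 13.61 mol.
Q = n(e⁻)·F = 13.61 × 96485 = 1313000 C.
I = Q/t = 1313000 / 3910.0 s = 336 A.

336 A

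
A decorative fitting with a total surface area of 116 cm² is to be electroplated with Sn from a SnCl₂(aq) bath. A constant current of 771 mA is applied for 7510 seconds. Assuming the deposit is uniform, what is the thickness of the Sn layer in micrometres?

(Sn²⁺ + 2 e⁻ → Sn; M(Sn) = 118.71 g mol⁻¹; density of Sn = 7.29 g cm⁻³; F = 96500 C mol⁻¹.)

42.1 μm

Q = I·t = 0.7710 × 7510.0 = 5790 C; n(e⁻) = 0.06000 mol.
n(Sn) = n(e⁻)/2 = 0.03000 mol, so m = 0.03000 × 118.71 = 3.561 g.
Volume = m/ρ = 3.561 / 7.29 = 0.4885 cm³.
Thickness = V/A = 0.4885 / 116 = 0.00421 cm = 42.1 μm.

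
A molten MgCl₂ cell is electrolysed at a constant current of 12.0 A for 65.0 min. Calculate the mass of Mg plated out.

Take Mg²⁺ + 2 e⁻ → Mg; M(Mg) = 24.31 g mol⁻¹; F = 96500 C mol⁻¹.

5.89 g

Q = I·t = 12.00 A × 3900.0 s = 46800 C.
n(e⁻) = Q/F = 46800 / 96500 = 0.4850 mol.
Mg²⁺ + 2 e⁻ → Mg, so n(Mg) = n(e⁻)/2 = 0.2425 mol.
m = n·M = 0.2425 × 24.31 = 5.89 g.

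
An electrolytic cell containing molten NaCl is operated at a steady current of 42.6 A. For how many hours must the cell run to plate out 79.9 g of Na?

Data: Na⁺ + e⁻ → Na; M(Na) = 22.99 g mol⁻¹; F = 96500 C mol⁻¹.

2.19 h

n(Na) = m/M = 79.9 / 22.99 = 3.475 mol.
Each Na atom requires 1 electron, so n(e⁻) = 1 × 3.475 = 3.475 mol.
Q = n(e⁻)·F = 3.475 × 96500 = 335400 C.
t = Q/I = 335400 / 42.60 A = 7873 s = 2.19 h.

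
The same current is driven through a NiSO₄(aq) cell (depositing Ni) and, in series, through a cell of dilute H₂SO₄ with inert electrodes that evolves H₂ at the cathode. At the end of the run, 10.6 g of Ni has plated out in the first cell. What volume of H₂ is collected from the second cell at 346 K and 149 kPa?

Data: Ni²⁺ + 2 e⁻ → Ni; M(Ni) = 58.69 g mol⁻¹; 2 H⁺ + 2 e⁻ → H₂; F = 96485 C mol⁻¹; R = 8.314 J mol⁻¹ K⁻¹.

n(Ni) = 10.6 / 58.69 = 0.1806 mol, so n(e⁻) = 2 × 0.1806 = 0.3612 mol.
The cells are in series, so the same 0.3612 mol of electrons passes through the second cell.
2 H⁺ + 2 e⁻ → H₂ — 2 mol e⁻ per mol H₂, so n(H₂) = 0.3612/2 = 0.1806 mol.
V = nRT/P = (0.1806 × 8.314 × 346) / (149 × 10³) = 0.00349 m³ = 3.49 L.

3.49 L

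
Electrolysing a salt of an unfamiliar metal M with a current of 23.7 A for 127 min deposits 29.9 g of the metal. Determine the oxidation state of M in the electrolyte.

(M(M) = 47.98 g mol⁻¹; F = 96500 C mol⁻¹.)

Q = I·t = 23.70 A × 7620.0 s = 180600 C, so n(e⁻) = 180600/96500 = 1.871 mol.
n(M) deposited = 29.9 / 47.98 = 0.6232 mol.
Electrons per atom = n(e⁻)/n(M) = 1.871 / 0.6232 = 3.00 ≈ 3, so the ion is M³⁺.

+3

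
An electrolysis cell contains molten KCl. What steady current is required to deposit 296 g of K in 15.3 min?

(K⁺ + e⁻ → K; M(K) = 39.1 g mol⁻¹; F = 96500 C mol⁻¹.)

796 A

n(K) = 296 / 39.1 = 7.570 mol.
n(e⁻) = 1 × 7.570 = 7.570 mol.
Q = n(e⁻)·F = 7.570 × 96500 = 730500 C.
I = Q/t = 730500 / 918.00 s = 796 A.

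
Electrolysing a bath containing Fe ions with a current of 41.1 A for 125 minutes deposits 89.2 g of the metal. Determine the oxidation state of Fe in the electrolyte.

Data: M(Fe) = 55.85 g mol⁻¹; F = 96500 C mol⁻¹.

Q = I·t = 41.10 A × 7500.0 s = 308200 C, so n(e⁻) = 308200/96500 = 3.194 mol.
n(Fe) deposited = 89.2 / 55.85 = 1.597 mol.
Electrons per atom = n(e⁻)/n(Fe) = 3.194 / 1.597 = 2.00 ≈ 2, so the ion is Fe²⁺.

+2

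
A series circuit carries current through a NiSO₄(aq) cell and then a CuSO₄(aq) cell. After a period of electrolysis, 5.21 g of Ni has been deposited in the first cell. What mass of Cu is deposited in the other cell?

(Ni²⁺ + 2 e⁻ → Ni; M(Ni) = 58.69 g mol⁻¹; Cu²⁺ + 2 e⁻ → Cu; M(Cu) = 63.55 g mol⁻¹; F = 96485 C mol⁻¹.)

5.64 g

n(Ni) = 5.21 / 58.69 = 0.08877 mol.
Since Ni²⁺ + 2 e⁻ → Ni, n(e⁻) passed = 2 × 0.08877 = 0.1775 mol.
Cells in series carry the same charge, so the same 0.1775 mol of electrons passes through cell 2.
Cu²⁺ + 2 e⁻ → Cu, so n(Cu) = 0.1775 / 2 = 0.08877 mol.
m(Cu) = 0.08877 × 63.55 = 5.64 g.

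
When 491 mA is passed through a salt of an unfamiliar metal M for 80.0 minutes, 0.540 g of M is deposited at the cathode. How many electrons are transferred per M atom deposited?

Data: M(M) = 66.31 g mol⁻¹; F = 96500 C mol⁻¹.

Q = I·t = 0.4910 A × 4800.0 s = 2357 C, so n(e⁻) = 2357/96500 = 0.02442 mol.
n(M) deposited = 0.540 / 66.31 = 0.008144 mol.
Electrons per atom = n(e⁻)/n(M) = 0.02442 / 0.008144 = 3.00 ≈ 3, so the ion is M³⁺.

3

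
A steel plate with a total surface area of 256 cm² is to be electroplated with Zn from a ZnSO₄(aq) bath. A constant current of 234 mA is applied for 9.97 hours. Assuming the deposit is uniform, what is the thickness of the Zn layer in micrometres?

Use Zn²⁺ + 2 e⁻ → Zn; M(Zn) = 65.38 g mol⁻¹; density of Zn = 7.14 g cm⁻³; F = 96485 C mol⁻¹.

Q = I·t = 0.2340 × 35892 = 8399 C; n(e⁻) = 0.08705 mol.
n(Zn) = n(e⁻)/2 = 0.04352 mol, so m = 0.04352 × 65.38 = 2.846 g.
Volume = m/ρ = 2.846 / 7.14 = 0.3985 cm³.
Thickness = V/A = 0.3985 / 256 = 0.00156 cm = 15.6 μm.

15.6 μm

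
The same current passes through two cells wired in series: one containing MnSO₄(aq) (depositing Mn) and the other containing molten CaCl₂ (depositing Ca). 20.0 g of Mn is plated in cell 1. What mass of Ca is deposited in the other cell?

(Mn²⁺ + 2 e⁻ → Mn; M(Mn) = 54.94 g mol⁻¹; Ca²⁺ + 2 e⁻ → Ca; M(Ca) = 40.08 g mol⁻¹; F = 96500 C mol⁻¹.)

n(Mn) = 20.0 / 54.94 = 0.3640 mol.
Since Mn²⁺ + 2 e⁻ → Mn, n(e⁻) passed = 2 × 0.3640 = 0.7281 mol.
Cells in series carry the same charge, so the same 0.7281 mol of electrons passes through cell 2.
Ca²⁺ + 2 e⁻ → Ca, so n(Ca) = 0.7281 / 2 = 0.3640 mol.
m(Ca) = 0.3640 × 40.08 = 14.6 g.

14.6 g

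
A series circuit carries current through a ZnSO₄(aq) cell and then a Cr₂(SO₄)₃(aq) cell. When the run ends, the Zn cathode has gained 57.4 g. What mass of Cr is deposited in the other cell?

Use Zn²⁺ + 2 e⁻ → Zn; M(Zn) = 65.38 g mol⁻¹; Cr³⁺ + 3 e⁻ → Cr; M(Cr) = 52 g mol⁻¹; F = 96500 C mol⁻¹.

30.4 g

n(Zn) = 57.4 / 65.38 = 0.8779 mol.
Since Zn²⁺ + 2 e⁻ → Zn, n(e⁻) passed = 2 × 0.8779 = 1.756 mol.
Cells in series carry the same charge, so the same 1.756 mol of electrons passes through cell 2.
Cr³⁺ + 3 e⁻ → Cr, so n(Cr) = 1.756 / 3 = 0.5853 mol.
m(Cr) = 0.5853 × 52 = 30.4 g.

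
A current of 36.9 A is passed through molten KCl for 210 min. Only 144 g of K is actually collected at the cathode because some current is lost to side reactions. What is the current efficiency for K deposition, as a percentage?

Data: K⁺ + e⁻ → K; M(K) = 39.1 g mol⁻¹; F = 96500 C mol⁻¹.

Q = I·t = 36.90 × 12600 = 464900 C; n(e⁻) = 464900/96500 = 4.818 mol.
Theoretical n(K) = n(e⁻)/1 = 4.818 mol, i.e. m_theo = 4.818 × 39.1 = 188.4 g.
Efficiency = m_actual / m_theo = 144 / 188.4 = 76.4 %.

76.4 %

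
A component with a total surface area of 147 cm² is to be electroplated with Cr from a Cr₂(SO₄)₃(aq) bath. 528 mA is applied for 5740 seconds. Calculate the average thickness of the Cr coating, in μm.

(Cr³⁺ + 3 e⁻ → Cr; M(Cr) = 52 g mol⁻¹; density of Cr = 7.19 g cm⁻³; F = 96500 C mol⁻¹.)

Q = I·t = 0.5280 × 5740.0 = 3031 C; n(e⁻) = 0.03141 mol.
n(Cr) = n(e⁻)/3 = 0.01047 mol, so m = 0.01047 × 52 = 0.5444 g.
Volume = m/ρ = 0.5444 / 7.19 = 0.07571 cm³.
Thickness = V/A = 0.07571 / 147 = 5.15 × 10⁻⁴ cm = 5.15 μm.

5.15 μm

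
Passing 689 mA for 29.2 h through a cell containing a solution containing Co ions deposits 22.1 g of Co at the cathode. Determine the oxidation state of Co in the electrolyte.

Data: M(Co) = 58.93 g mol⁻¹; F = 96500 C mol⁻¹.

Q = I·t = 0.6890 A × 105120 s = 72430 C, so n(e⁻) = 72430/96500 = 0.7505 mol.
n(Co) deposited = 22.1 / 58.93 = 0.3750 mol.
Electrons per atom = n(e⁻)/n(Co) = 0.7505 / 0.3750 = 2.00 ≈ 2, so the ion is Co²⁺.

+2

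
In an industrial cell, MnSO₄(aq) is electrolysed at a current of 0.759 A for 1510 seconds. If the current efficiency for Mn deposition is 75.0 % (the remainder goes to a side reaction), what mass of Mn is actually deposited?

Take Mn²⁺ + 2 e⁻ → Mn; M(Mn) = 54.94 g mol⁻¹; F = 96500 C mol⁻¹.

0.245 g

Q = I·t = 0.7590 × 1510.0 = 1146 C.
n(e⁻) = 1146/96500 = 0.01188 mol; theoretically n(Mn) = 0.01188/2 = 0.005938 mol, m_theo = 0.3262 g.
At 75.0 % efficiency, m_actual = 0.750 × 0.3262 = 0.245 g.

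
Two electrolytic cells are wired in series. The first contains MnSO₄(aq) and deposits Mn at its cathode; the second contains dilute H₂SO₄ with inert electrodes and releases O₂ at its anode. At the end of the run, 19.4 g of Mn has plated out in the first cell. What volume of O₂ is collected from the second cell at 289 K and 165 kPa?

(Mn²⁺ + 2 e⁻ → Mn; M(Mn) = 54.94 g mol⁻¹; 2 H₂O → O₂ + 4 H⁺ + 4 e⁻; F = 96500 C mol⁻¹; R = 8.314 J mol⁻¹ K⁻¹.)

2.57 L

n(Mn) = 19.4 / 54.94 = 0.3531 mol, so n(e⁻) = 2 × 0.3531 = 0.7062 mol.
The cells are in series, so the same 0.7062 mol of electrons passes through the second cell.
2 H₂O → O₂ + 4 H⁺ + 4 e⁻ — 4 mol e⁻ per mol O₂, so n(O₂) = 0.7062/4 = 0.1766 mol.
V = nRT/P = (0.1766 × 8.314 × 289) / (165 × 10³) = 0.00257 m³ = 2.57 L.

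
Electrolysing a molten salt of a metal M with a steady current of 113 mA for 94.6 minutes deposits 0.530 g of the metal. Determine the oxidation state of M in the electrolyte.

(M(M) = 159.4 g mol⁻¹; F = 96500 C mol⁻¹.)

+2

Q = I·t = 0.1130 A × 5676.0 s = 641.4 C, so n(e⁻) = 641.4/96500 = 0.006647 mol.
n(M) deposited = 0.530 / 159.4 = 0.003325 mol.
Electrons per atom = n(e⁻)/n(M) = 0.006647 / 0.003325 = 2.00 ≈ 2, so the ion is M²⁺.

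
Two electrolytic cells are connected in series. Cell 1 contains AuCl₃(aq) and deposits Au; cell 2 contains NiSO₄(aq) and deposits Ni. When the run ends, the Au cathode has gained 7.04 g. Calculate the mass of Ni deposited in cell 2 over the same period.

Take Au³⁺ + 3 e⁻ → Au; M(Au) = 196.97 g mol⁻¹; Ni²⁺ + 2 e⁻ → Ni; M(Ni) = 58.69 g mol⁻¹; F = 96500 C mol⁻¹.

n(Au) = 7.04 / 196.97 = 0.03574 mol.
Since Au³⁺ + 3 e⁻ → Au, n(e⁻) passed = 3 × 0.03574 = 0.1072 mol.
Cells in series carry the same charge, so the same 0.1072 mol of electrons passes through cell 2.
Ni²⁺ + 2 e⁻ → Ni, so n(Ni) = 0.1072 / 2 = 0.05361 mol.
m(Ni) = 0.05361 × 58.69 = 3.15 g.

3.15 g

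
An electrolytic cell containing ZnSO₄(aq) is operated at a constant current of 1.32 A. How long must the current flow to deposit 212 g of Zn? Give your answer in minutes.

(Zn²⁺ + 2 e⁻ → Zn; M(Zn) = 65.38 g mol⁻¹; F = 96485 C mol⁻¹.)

7900 min

n(Zn) = m/M = 212 / 65.38 = 3.243 mol.
Each Zn atom requires 2 electrons, so n(e⁻) = 2 × 3.243 = 6.485 mol.
Q = n(e⁻)·F = 6.485 × 96485 = 625700 C.
t = Q/I = 625700 / 1.320 A = 474000 s = 7900 min.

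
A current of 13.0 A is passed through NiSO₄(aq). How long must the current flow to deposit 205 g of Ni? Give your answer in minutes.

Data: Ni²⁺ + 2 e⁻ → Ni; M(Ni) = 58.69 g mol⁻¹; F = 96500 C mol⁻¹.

n(Ni) = m/M = 205 / 58.69 = 3.493 mol.
Each Ni atom requires 2 electrons, so n(e⁻) = 2 × 3.493 = 6.986 mol.
Q = n(e⁻)·F = 6.986 × 96500 = 674100 C.
t = Q/I = 674100 / 13.00 A = 51860 s = 864 min.

864 min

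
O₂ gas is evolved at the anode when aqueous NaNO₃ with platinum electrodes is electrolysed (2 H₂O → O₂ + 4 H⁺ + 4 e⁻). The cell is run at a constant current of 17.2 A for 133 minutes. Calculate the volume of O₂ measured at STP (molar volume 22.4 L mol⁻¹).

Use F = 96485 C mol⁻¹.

7.97 L

Q = I·t = 17.20 A × 7980.0 s = 137300 C.
n(e⁻) = Q/F = 137300 / 96485 = 1.423 mol.
4 electrons are transferred per O₂ molecule, so n(O₂) = 1.423 / 4 = 0.3556 mol.
V = n × V_m = 0.3556 × 22.4 = 7.97 L.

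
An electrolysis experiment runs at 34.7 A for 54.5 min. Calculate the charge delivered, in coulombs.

Q = I·t = 34.70 A × 3270.0 s = 1.13 × 10⁵ C.

1.13 × 10⁵ C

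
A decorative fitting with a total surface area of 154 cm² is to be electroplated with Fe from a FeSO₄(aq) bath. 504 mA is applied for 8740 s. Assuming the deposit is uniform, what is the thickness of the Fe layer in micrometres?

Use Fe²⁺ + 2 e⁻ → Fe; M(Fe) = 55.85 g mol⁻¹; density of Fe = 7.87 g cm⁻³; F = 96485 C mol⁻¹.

Q = I·t = 0.5040 × 8740.0 = 4405 C; n(e⁻) = 0.04565 mol.
n(Fe) = n(e⁻)/2 = 0.02283 mol, so m = 0.02283 × 55.85 = 1.275 g.
Volume = m/ρ = 1.275 / 7.87 = 0.1620 cm³.
Thickness = V/A = 0.1620 / 154 = 0.00105 cm = 10.5 μm.

10.5 μm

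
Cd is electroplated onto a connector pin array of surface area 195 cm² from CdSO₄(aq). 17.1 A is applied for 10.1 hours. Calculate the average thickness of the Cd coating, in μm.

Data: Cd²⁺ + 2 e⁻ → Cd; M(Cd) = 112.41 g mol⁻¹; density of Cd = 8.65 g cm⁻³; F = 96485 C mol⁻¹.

2150 μm

Q = I·t = 17.10 × 36360 = 621800 C; n(e⁻) = 6.444 mol.
n(Cd) = n(e⁻)/2 = 3.222 mol, so m = 3.222 × 112.41 = 362.2 g.
Volume = m/ρ = 362.2 / 8.65 = 41.87 cm³.
Thickness = V/A = 41.87 / 195 = 0.215 cm = 2150 μm.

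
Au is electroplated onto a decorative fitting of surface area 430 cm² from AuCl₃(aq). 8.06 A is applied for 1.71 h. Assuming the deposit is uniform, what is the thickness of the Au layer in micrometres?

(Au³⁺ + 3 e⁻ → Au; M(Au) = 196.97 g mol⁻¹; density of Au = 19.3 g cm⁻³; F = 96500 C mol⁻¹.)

Q = I·t = 8.060 × 6156.0 = 49620 C; n(e⁻) = 0.5142 mol.
n(Au) = n(e⁻)/3 = 0.1714 mol, so m = 0.1714 × 196.97 = 33.76 g.
Volume = m/ρ = 33.76 / 19.3 = 1.749 cm³.
Thickness = V/A = 1.749 / 430 = 0.00407 cm = 40.7 μm.

40.7 μm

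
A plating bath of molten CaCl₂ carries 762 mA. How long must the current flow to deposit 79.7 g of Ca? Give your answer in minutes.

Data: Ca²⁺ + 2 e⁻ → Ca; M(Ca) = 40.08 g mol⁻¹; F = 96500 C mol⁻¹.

n(Ca) = m/M = 79.7 / 40.08 = 1.989 mol.
Each Ca atom requires 2 electrons, so n(e⁻) = 2 × 1.989 = 3.977 mol.
Q = n(e⁻)·F = 3.977 × 96500 = 383800 C.
t = Q/I = 383800 / 0.7620 A = 503700 s = 8390 min.

8390 min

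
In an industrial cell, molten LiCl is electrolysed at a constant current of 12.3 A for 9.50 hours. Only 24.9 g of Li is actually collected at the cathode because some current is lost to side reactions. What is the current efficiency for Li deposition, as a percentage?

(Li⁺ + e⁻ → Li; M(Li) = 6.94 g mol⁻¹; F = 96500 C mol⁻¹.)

Q = I·t = 12.30 × 34200 = 420700 C; n(e⁻) = 420700/96500 = 4.359 mol.
Theoretical n(Li) = n(e⁻)/1 = 4.359 mol, i.e. m_theo = 4.359 × 6.94 = 30.25 g.
Efficiency = m_actual / m_theo = 24.9 / 30.25 = 82.3 %.

82.3 %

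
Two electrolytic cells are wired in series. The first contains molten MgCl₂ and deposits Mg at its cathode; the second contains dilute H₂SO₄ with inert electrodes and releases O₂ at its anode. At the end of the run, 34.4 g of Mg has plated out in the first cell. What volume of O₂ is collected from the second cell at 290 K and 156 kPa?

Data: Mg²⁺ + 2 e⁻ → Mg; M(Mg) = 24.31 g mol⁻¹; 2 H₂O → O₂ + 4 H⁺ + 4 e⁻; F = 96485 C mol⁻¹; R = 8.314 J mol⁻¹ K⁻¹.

10.9 L

n(Mg) = 34.4 / 24.31 = 1.415 mol, so n(e⁻) = 2 × 1.415 = 2.830 mol.
The cells are in series, so the same 2.830 mol of electrons passes through the second cell.
2 H₂O → O₂ + 4 H⁺ + 4 e⁻ — 4 mol e⁻ per mol O₂, so n(O₂) = 2.830/4 = 0.7075 mol.
V = nRT/P = (0.7075 × 8.314 × 290) / (156 × 10³) = 0.0109 m³ = 10.9 L.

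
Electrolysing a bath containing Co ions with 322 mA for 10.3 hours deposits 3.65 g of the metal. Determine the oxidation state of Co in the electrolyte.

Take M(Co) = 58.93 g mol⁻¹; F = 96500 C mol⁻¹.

Q = I·t = 0.3220 A × 37080 s = 11940 C, so n(e⁻) = 11940/96500 = 0.1237 mol.
n(Co) deposited = 3.65 / 58.93 = 0.06194 mol.
Electrons per atom = n(e⁻)/n(Co) = 0.1237 / 0.06194 = 2.00 ≈ 2, so the ion is Co²⁺.

+2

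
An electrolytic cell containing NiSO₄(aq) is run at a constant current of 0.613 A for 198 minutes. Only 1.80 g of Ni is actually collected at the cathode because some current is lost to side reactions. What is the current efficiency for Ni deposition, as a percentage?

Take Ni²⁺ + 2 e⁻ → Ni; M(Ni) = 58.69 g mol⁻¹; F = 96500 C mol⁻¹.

Q = I·t = 0.6130 × 11880 = 7282 C; n(e⁻) = 7282/96500 = 0.07547 mol.
Theoretical n(Ni) = n(e⁻)/2 = 0.03773 mol, i.e. m_theo = 0.03773 × 58.69 = 2.215 g.
Efficiency = m_actual / m_theo = 1.80 / 2.215 = 81.3 %.

81.3 %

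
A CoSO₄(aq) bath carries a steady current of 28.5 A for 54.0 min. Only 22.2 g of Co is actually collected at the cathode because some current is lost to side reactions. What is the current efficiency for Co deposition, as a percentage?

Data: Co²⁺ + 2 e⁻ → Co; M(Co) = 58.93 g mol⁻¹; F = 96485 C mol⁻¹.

Q = I·t = 28.50 × 3240.0 = 92340 C; n(e⁻) = 92340/96485 = 0.9570 mol.
Theoretical n(Co) = n(e⁻)/2 = 0.4785 mol, i.e. m_theo = 0.4785 × 58.93 = 28.20 g.
Efficiency = m_actual / m_theo = 22.2 / 28.20 = 78.7 %.

78.7 %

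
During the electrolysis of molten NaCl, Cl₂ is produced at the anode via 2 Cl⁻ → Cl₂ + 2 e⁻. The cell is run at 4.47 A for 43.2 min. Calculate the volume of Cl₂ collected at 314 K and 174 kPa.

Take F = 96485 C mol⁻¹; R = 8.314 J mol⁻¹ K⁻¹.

Q = I·t = 4.470 A × 2592.0 s = 11590 C.
n(e⁻) = Q/F = 11590 / 96485 = 0.1201 mol.
2 electrons are transferred per Cl₂ molecule, so n(Cl₂) = 0.1201 / 2 = 0.06004 mol.
V = nRT/P = (0.06004 × 8.314 × 314) / (174 × 10³ Pa) = 9.01 × 10⁻⁴ m³ = 0.901 L.

0.901 L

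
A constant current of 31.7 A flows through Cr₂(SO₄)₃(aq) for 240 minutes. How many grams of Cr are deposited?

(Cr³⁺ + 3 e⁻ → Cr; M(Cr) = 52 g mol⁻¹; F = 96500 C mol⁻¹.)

82.0 g

Q = I·t = 31.70 A × 14400 s = 456500 C.
n(e⁻) = Q/F = 456500 / 96500 = 4.730 mol.
Cr³⁺ + 3 e⁻ → Cr, so n(Cr) = n(e⁻)/3 = 1.577 mol.
m = n·M = 1.577 × 52 = 82.0 g.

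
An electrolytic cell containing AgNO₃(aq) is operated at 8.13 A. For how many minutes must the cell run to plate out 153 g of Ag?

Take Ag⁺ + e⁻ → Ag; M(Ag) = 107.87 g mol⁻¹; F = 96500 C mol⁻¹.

n(Ag) = m/M = 153 / 107.87 = 1.418 mol.
Each Ag atom requires 1 electron, so n(e⁻) = 1 × 1.418 = 1.418 mol.
Q = n(e⁻)·F = 1.418 × 96500 = 136900 C.
t = Q/I = 136900 / 8.130 A = 16840 s = 281 min.

281 min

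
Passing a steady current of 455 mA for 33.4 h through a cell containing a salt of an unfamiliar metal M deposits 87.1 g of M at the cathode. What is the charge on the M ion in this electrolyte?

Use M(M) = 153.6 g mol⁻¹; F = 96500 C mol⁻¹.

+1

Q = I·t = 0.4550 A × 120240 s = 54710 C, so n(e⁻) = 54710/96500 = 0.5669 mol.
n(M) deposited = 87.1 / 153.6 = 0.5671 mol.
Electrons per atom = n(e⁻)/n(M) = 0.5669 / 0.5671 = 1.00 ≈ 1, so the ion is M⁺.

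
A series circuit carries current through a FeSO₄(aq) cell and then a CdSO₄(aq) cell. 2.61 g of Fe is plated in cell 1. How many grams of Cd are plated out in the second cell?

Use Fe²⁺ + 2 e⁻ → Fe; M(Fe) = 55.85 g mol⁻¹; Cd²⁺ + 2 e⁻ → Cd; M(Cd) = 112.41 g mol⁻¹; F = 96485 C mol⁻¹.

n(Fe) = 2.61 / 55.85 = 0.04673 mol.
Since Fe²⁺ + 2 e⁻ → Fe, n(e⁻) passed = 2 × 0.04673 = 0.09346 mol.
Cells in series carry the same charge, so the same 0.09346 mol of electrons passes through cell 2.
Cd²⁺ + 2 e⁻ → Cd, so n(Cd) = 0.09346 / 2 = 0.04673 mol.
m(Cd) = 0.04673 × 112.41 = 5.25 g.

5.25 g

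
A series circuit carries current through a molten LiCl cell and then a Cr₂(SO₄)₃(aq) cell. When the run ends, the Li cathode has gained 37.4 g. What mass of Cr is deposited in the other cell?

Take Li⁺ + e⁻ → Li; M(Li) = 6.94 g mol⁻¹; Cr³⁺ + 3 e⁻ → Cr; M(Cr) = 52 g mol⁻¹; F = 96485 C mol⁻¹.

n(Li) = 37.4 / 6.94 = 5.389 mol.
Since Li⁺ + e⁻ → Li, n(e⁻) passed = 1 × 5.389 = 5.389 mol.
Cells in series carry the same charge, so the same 5.389 mol of electrons passes through cell 2.
Cr³⁺ + 3 e⁻ → Cr, so n(Cr) = 5.389 / 3 = 1.796 mol.
m(Cr) = 1.796 × 52 = 93.4 g.

93.4 g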